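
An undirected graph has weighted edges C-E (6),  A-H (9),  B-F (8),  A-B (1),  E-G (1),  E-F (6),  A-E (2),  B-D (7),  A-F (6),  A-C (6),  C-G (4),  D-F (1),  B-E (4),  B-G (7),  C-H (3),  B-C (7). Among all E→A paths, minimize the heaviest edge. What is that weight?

Some routes from E to A:
E-F-A: max(6, 6) = 6
E-B-G-C-A: max(4, 7, 4, 6) = 7
E-B-A: max(4, 1) = 4
E-C-A: max(6, 6) = 6
E-G-C-A: max(1, 4, 6) = 6
E-A: max(2) = 2
Best route has worst link 2.

2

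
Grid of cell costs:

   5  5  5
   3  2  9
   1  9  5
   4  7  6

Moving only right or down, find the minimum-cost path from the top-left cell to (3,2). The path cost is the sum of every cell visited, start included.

26

Cheapest: (0,0)→(1,0)→(2,0)→(3,0)→(3,1)→(3,2)
  5 + 3 + 1 + 4 + 7 + 6 = 26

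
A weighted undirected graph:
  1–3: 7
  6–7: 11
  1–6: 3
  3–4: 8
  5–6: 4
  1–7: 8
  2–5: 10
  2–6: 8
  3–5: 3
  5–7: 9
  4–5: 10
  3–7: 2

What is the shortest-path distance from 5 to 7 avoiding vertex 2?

5

Checking several routes:
5 - 7: 9
5 - 6 - 1 - 3 - 7: 4 + 3 + 7 + 2 = 16
5 - 6 - 7: 4 + 11 = 15
5 - 6 - 1 - 7: 4 + 3 + 8 = 15
5 - 3 - 7: 3 + 2 = 5
Shortest: 5.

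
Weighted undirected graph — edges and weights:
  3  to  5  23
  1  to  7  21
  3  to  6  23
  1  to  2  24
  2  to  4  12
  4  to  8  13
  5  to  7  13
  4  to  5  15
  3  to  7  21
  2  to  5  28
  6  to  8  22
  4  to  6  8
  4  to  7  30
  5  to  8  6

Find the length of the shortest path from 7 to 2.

Checking several routes:
7-5-2: 13 + 28 = 41
7-4-2: 30 + 12 = 42
7-5-4-2: 13 + 15 + 12 = 40
7-5-8-4-2: 13 + 6 + 13 + 12 = 44
Best route has total 40.

40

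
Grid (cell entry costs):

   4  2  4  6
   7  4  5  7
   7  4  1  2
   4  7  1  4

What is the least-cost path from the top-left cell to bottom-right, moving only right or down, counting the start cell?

20

Best path: r0c0 → r0c1 → r1c1 → r2c1 → r2c2 → r3c2 → r3c3
Cost: 4 + 2 + 4 + 4 + 1 + 1 + 4 = 20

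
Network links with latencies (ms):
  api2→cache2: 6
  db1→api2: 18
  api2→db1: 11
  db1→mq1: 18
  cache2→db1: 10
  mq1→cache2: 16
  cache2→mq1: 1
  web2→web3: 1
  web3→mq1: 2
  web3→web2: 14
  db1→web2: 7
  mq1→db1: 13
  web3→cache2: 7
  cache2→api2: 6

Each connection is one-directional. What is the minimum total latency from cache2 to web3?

18

Paths from cache2 to web3:
cache2 - api2 - db1 - web2 - web3: 6 + 11 + 7 + 1 = 25
cache2 - db1 - web2 - web3: 10 + 7 + 1 = 18
cache2 - mq1 - db1 - web2 - web3: 1 + 13 + 7 + 1 = 22
The minimum is 18 ms.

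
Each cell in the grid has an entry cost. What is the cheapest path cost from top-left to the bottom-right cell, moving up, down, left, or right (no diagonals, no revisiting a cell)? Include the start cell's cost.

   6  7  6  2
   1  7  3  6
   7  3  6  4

Path (0,0)→(1,0)→(1,1)→(1,2)→(1,3)→(2,3): 6 + 1 + 7 + 3 + 6 + 4 = 27.

27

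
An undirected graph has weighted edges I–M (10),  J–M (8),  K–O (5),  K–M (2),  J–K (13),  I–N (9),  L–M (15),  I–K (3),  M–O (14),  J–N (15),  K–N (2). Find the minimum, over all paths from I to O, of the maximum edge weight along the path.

Comparing a few candidate routes:
I→M→K→O: max(10, 2, 5) = 10
I→K→O: max(3, 5) = 5
I→N→K→M→O: max(9, 2, 2, 14) = 14
I→N→K→J→M→O: max(9, 2, 13, 8, 14) = 14
I→M→J→K→O: max(10, 8, 13, 5) = 13
I→N→K→O: max(9, 2, 5) = 9
Smallest bottleneck: 5.

5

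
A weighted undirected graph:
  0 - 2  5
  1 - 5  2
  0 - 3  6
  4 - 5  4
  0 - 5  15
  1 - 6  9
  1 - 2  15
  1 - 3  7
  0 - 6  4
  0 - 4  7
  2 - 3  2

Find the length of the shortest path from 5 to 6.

Some routes from 5 to 6:
5→0→6: 15 + 4 = 19
5→4→0→6: 4 + 7 + 4 = 15
5→1→3→2→0→6: 2 + 7 + 2 + 5 + 4 = 20
5→1→3→0→6: 2 + 7 + 6 + 4 = 19
5→1→6: 2 + 9 = 11
The minimum is 11.

11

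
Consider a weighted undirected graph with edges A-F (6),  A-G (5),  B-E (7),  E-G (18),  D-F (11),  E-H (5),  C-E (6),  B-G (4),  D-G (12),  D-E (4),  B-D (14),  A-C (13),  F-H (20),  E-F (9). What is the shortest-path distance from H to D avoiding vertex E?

Paths from H to D avoiding E:
H → F → A → G → D: 20 + 6 + 5 + 12 = 43
H → F → A → G → B → D: 20 + 6 + 5 + 4 + 14 = 49
H → F → D: 20 + 11 = 31
Shortest: 31.

31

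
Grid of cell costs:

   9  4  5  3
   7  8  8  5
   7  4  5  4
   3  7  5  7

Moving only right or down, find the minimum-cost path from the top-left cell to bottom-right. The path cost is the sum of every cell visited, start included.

Path r0c0 -> r0c1 -> r0c2 -> r0c3 -> r1c3 -> r2c3 -> r3c3: 9 + 4 + 5 + 3 + 5 + 4 + 7 = 37.

37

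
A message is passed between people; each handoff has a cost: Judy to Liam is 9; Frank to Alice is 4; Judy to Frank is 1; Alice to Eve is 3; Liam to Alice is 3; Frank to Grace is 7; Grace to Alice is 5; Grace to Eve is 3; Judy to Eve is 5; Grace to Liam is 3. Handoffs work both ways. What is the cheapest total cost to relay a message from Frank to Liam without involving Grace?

7

Comparing a few candidate routes:
Frank → Alice → Liam: 4 + 3 = 7
Frank → Judy → Liam: 1 + 9 = 10
Frank → Judy → Eve → Alice → Liam: 1 + 5 + 3 + 3 = 12
Shortest: 7.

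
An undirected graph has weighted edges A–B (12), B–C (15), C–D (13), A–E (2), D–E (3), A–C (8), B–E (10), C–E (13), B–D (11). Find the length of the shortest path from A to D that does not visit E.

Candidate routes:
A → B → C → D: 12 + 15 + 13 = 40
A → C → D: 8 + 13 = 21
A → C → B → D: 8 + 15 + 11 = 34
A → B → D: 12 + 11 = 23
The minimum is 21.

21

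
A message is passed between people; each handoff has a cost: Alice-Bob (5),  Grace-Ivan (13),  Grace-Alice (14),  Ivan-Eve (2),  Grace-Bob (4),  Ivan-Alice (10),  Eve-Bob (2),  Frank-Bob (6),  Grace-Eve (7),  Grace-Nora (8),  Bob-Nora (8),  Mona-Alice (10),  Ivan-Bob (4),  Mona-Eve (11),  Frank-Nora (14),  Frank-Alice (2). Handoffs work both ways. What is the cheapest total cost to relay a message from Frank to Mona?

Checking several routes:
Frank - Bob - Eve - Mona: 6 + 2 + 11 = 19
Frank - Bob - Alice - Mona: 6 + 5 + 10 = 21
Frank - Alice - Mona: 2 + 10 = 12
Frank - Alice - Bob - Eve - Mona: 2 + 5 + 2 + 11 = 20
Shortest: 12.

12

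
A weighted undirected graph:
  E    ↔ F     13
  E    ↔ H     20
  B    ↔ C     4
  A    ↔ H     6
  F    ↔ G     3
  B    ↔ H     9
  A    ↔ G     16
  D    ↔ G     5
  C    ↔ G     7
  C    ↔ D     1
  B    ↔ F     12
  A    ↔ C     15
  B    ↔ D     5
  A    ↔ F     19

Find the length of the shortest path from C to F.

Comparing a few candidate routes:
C→B→F: 4 + 12 = 16
C→D→G→F: 1 + 5 + 3 = 9
C→G→F: 7 + 3 = 10
C→B→D→G→F: 4 + 5 + 5 + 3 = 17
Best route has total 9.

9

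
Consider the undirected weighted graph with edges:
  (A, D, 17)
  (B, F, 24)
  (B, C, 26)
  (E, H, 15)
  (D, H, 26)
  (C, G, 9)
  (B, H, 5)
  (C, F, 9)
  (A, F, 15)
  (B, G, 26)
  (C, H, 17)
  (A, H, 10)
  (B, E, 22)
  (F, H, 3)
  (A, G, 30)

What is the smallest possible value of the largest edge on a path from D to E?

Comparing a few candidate routes:
D-A-H-E: max(17, 10, 15) = 17
D-A-H-B-E: max(17, 10, 5, 22) = 22
D-A-F-H-E: max(17, 15, 3, 15) = 17
D-A-F-C-H-B-E: max(17, 15, 9, 17, 5, 22) = 22
D-A-F-C-H-E: max(17, 15, 9, 17, 15) = 17
Smallest bottleneck: 17.

17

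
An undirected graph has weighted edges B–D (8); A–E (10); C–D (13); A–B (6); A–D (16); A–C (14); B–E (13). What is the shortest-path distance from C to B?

20

Checking several routes:
C -> A -> B: 14 + 6 = 20
C -> D -> A -> B: 13 + 16 + 6 = 35
C -> D -> B: 13 + 8 = 21
Shortest: 20.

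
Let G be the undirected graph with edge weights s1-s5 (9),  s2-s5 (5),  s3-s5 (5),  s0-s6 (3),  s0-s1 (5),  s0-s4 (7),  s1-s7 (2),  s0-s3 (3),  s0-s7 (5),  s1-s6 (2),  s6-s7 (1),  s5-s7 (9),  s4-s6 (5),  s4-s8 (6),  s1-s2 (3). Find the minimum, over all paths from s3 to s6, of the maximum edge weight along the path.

A few of the s3→s6 routes:
s3 -> s0 -> s1 -> s6: max(3, 5, 2) = 5
s3 -> s0 -> s7 -> s6: max(3, 5, 1) = 5
s3 -> s0 -> s6: max(3, 3) = 3
s3 -> s0 -> s7 -> s1 -> s6: max(3, 5, 2, 2) = 5
The minimum achievable maximum is 3.

3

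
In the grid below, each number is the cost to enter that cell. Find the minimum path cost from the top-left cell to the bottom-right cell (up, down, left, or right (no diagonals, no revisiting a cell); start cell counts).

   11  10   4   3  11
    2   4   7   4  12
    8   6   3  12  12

Best path: (0,0) (1,0) (1,1) (2,1) (2,2) (2,3) (2,4)
Cost: 11 + 2 + 4 + 6 + 3 + 12 + 12 = 50

50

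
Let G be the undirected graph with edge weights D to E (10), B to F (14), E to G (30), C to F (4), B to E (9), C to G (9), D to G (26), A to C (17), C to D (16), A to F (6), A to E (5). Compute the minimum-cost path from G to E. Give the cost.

24

Checking several routes:
G - C - D - E: 9 + 16 + 10 = 35
G - E: 30
G - D - E: 26 + 10 = 36
G - C - F - B - E: 9 + 4 + 14 + 9 = 36
G - C - F - A - E: 9 + 4 + 6 + 5 = 24
G - C - A - E: 9 + 17 + 5 = 31
Best route has total 24.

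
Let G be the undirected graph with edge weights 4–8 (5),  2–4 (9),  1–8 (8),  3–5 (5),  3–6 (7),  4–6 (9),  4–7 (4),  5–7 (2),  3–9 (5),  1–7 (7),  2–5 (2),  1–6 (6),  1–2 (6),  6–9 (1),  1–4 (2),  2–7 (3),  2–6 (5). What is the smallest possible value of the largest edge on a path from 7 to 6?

Comparing a few candidate routes:
7→5→2→6: max(2, 2, 5) = 5
7→5→3→9→6: max(2, 5, 5, 1) = 5
7→2→5→3→9→6: max(3, 2, 5, 5, 1) = 5
Best route has worst link 5.

5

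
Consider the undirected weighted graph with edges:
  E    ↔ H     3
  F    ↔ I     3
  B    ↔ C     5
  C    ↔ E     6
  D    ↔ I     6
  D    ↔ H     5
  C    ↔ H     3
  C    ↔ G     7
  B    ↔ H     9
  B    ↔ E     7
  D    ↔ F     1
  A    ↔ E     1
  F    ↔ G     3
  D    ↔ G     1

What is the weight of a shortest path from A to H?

4

Some routes from A to H:
A-E-B-H: 1 + 7 + 9 = 17
A-E-B-C-H: 1 + 7 + 5 + 3 = 16
A-E-C-H: 1 + 6 + 3 = 10
A-E-H: 1 + 3 = 4
The minimum is 4.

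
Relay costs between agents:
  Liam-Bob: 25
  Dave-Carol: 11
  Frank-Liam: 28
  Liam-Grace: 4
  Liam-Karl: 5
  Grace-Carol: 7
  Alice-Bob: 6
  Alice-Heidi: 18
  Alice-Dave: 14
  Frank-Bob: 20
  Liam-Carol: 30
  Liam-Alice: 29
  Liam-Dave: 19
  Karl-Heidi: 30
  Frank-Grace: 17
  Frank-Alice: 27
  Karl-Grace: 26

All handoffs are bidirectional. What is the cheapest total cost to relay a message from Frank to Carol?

Comparing a few candidate routes:
Frank -> Liam -> Grace -> Carol: 28 + 4 + 7 = 39
Frank -> Grace -> Liam -> Carol: 17 + 4 + 30 = 51
Frank -> Grace -> Carol: 17 + 7 = 24
Shortest: 24.

24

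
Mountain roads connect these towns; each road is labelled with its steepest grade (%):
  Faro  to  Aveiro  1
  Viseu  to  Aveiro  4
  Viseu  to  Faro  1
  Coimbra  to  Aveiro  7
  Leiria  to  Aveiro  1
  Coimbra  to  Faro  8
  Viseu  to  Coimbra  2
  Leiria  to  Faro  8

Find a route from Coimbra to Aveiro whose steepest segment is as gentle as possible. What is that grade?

2

Some routes from Coimbra to Aveiro:
Coimbra→Viseu→Aveiro: max(2, 4) = 4
Coimbra→Aveiro: max(7) = 7
Coimbra→Viseu→Faro→Aveiro: max(2, 1, 1) = 2
Coimbra→Viseu→Faro→Leiria→Aveiro: max(2, 1, 8, 1) = 8
Smallest bottleneck: 2%.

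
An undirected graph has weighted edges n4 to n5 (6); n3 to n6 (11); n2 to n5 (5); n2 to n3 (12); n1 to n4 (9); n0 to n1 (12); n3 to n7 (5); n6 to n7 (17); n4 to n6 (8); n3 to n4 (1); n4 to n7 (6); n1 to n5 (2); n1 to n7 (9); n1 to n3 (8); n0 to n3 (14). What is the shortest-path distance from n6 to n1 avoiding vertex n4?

Checking several routes:
n6 → n3 → n1: 11 + 8 = 19
n6 → n3 → n7 → n1: 11 + 5 + 9 = 25
n6 → n7 → n3 → n1: 17 + 5 + 8 = 30
n6 → n7 → n1: 17 + 9 = 26
Shortest: 19.

19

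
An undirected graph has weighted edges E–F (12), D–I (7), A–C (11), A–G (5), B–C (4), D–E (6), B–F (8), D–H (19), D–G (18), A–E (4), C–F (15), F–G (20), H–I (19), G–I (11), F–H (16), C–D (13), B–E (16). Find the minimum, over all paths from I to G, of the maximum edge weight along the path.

7

A few of the I→G routes:
I → D → E → A → G: max(7, 6, 4, 5) = 7
I → D → C → B → F → E → A → G: max(7, 13, 4, 8, 12, 4, 5) = 13
I → D → C → A → G: max(7, 13, 11, 5) = 13
I → D → E → F → B → C → A → G: max(7, 6, 12, 8, 4, 11, 5) = 12
I → G: max(11) = 11
The minimum achievable maximum is 7.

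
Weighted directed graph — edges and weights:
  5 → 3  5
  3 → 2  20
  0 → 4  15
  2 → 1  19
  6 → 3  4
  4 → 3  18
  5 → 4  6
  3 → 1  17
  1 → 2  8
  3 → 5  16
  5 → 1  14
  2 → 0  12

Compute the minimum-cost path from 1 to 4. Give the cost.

Paths from 1 to 4:
1 → 2 → 0 → 4: 8 + 12 + 15 = 35
Best route has total 35.

35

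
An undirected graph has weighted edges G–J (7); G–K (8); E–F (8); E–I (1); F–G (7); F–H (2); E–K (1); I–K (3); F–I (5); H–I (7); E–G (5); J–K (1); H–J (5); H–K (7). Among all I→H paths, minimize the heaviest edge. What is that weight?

Some routes from I to H:
I→K→J→H: max(3, 1, 5) = 5
I→E→K→J→H: max(1, 1, 1, 5) = 5
I→F→H: max(5, 2) = 5
Smallest bottleneck: 5.

5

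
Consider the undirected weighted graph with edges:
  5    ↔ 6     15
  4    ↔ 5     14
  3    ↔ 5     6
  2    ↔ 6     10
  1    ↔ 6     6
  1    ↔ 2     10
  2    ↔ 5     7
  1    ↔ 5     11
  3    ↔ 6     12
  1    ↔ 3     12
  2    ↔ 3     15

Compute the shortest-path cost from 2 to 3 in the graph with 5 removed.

15

Some routes from 2 to 3 avoiding 5:
2 → 1 → 3: 10 + 12 = 22
2 → 6 → 3: 10 + 12 = 22
2 → 3: 15
The minimum is 15.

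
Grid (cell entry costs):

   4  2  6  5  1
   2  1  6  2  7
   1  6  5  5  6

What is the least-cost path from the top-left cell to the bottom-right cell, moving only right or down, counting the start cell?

26

Take r0c0 → r0c1 → r1c1 → r1c2 → r1c3 → r2c3 → r2c4 for a total of 4 + 2 + 1 + 6 + 2 + 5 + 6 = 26.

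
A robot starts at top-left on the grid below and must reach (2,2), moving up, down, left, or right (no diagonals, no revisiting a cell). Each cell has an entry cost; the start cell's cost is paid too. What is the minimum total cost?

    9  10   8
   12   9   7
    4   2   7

Best path: [0,0] [1,0] [2,0] [2,1] [2,2]
Cost: 9 + 12 + 4 + 2 + 7 = 34

34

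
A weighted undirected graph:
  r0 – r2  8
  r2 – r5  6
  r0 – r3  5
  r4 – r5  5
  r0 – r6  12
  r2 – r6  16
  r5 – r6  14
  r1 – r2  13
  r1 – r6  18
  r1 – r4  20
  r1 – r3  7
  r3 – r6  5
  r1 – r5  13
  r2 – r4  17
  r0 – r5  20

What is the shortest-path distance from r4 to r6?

Comparing a few candidate routes:
r4-r5-r2-r6: 5 + 6 + 16 = 27
r4-r5-r2-r0-r3-r6: 5 + 6 + 8 + 5 + 5 = 29
r4-r5-r1-r3-r6: 5 + 13 + 7 + 5 = 30
r4-r5-r6: 5 + 14 = 19
The minimum is 19.

19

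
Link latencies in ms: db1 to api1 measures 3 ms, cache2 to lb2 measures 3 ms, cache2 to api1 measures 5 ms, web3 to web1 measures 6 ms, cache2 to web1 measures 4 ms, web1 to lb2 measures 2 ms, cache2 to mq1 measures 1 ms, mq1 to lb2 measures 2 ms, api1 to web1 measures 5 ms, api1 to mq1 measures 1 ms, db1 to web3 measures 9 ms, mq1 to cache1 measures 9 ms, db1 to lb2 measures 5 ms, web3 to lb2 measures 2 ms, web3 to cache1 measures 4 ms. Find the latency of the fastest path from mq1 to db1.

Checking several routes:
mq1 → cache2 → api1 → db1: 1 + 5 + 3 = 9
mq1 → cache2 → lb2 → db1: 1 + 3 + 5 = 9
mq1 → api1 → db1: 1 + 3 = 4
mq1 → lb2 → web1 → api1 → db1: 2 + 2 + 5 + 3 = 12
mq1 → lb2 → db1: 2 + 5 = 7
mq1 → cache2 → web1 → lb2 → db1: 1 + 4 + 2 + 5 = 12
Best route has total 4 ms.

4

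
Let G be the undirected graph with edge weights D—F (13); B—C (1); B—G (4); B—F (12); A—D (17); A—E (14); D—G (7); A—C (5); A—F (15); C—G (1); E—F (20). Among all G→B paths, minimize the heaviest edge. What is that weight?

1

Comparing a few candidate routes:
G → B: max(4) = 4
G → C → B: max(1, 1) = 1
G → D → F → B: max(7, 13, 12) = 13
Best route has worst link 1.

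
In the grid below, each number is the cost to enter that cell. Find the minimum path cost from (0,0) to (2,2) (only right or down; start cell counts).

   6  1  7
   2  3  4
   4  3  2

One optimal route is r0c0→r0c1→r1c1→r2c1→r2c2.
Its cost is 6 + 1 + 3 + 3 + 2 = 15.
(Top row then right column would cost 20.)

15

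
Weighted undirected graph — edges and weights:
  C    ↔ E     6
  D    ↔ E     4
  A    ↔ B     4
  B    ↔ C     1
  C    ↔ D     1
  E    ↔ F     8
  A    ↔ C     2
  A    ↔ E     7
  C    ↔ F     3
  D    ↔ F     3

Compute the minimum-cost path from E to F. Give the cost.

Some routes from E to F:
E - D - C - F: 4 + 1 + 3 = 8
E - D - F: 4 + 3 = 7
E - F: 8
The minimum is 7.

7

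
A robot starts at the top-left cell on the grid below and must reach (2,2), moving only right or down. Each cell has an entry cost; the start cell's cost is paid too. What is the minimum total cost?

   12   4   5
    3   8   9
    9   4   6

Path [0,0]→[1,0]→[1,1]→[2,1]→[2,2]: 12 + 3 + 8 + 4 + 6 = 33.

33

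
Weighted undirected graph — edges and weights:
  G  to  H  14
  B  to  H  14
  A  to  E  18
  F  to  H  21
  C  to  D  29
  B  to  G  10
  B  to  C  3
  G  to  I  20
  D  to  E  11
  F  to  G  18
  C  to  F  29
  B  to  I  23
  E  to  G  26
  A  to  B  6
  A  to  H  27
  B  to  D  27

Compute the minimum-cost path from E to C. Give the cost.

A few of the E→C routes:
E -> A -> B -> C: 18 + 6 + 3 = 27
E -> D -> C: 11 + 29 = 40
E -> G -> B -> C: 26 + 10 + 3 = 39
The minimum is 27.

27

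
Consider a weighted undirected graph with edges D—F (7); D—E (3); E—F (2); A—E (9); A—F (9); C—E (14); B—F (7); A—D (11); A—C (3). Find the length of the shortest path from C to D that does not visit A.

17

Candidate routes:
C -> E -> F -> D: 14 + 2 + 7 = 23
C -> E -> D: 14 + 3 = 17
Shortest: 17.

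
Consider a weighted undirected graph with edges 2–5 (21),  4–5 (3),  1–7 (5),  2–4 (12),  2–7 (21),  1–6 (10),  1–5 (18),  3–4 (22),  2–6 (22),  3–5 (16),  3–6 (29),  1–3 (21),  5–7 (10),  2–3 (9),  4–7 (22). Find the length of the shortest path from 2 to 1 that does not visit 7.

30

Comparing a few candidate routes:
2 → 4 → 5 → 1: 12 + 3 + 18 = 33
2 → 5 → 1: 21 + 18 = 39
2 → 3 → 1: 9 + 21 = 30
2 → 6 → 1: 22 + 10 = 32
The minimum is 30.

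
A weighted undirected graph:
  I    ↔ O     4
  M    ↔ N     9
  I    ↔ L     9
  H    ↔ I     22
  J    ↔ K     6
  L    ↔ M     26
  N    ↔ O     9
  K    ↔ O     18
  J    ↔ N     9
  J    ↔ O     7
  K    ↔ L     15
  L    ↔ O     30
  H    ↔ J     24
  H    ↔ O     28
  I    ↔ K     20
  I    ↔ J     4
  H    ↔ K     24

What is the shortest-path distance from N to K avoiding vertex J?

27

Comparing a few candidate routes:
N-O-I-K: 9 + 4 + 20 = 33
N-O-I-L-K: 9 + 4 + 9 + 15 = 37
N-O-K: 9 + 18 = 27
Best route has total 27.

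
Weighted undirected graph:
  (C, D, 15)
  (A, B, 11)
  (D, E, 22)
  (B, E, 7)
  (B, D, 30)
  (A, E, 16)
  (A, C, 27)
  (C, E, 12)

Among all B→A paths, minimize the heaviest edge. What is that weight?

11

Some routes from B to A:
B-E-A: max(7, 16) = 16
B-E-C-A: max(7, 12, 27) = 27
B-A: max(11) = 11
B-E-D-C-A: max(7, 22, 15, 27) = 27
The minimum achievable maximum is 11.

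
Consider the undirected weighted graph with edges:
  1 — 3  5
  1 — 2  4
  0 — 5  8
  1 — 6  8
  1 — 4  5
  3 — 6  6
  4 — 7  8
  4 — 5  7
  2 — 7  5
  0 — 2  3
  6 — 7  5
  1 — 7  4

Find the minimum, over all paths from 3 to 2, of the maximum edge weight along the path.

Comparing a few candidate routes:
3 → 1 → 7 → 2: max(5, 4, 5) = 5
3 → 6 → 7 → 2: max(6, 5, 5) = 6
3 → 1 → 2: max(5, 4) = 5
Smallest bottleneck: 5.

5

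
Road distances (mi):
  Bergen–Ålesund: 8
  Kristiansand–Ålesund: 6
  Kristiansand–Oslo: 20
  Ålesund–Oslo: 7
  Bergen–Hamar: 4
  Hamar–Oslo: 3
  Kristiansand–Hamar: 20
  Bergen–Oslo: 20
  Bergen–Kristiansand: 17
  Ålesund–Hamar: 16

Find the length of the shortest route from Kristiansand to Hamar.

Some routes from Kristiansand to Hamar:
Kristiansand → Ålesund → Oslo → Hamar: 6 + 7 + 3 = 16
Kristiansand → Oslo → Hamar: 20 + 3 = 23
Kristiansand → Bergen → Hamar: 17 + 4 = 21
Kristiansand → Ålesund → Hamar: 6 + 16 = 22
Kristiansand → Ålesund → Bergen → Hamar: 6 + 8 + 4 = 18
Kristiansand → Hamar: 20
The minimum is 16 mi.

16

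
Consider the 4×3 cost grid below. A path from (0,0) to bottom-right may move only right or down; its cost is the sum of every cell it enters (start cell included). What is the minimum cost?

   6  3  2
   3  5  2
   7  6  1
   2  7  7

Take [0,0] [0,1] [0,2] [1,2] [2,2] [3,2] for a total of 6 + 3 + 2 + 2 + 1 + 7 = 21.

21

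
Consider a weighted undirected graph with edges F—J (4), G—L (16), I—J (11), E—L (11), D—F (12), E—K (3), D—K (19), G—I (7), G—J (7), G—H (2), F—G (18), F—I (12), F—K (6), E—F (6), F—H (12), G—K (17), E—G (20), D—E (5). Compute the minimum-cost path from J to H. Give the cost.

9

A few of the J→H routes:
J - G - H: 7 + 2 = 9
J - F - H: 4 + 12 = 16
J - I - G - H: 11 + 7 + 2 = 20
The minimum is 9.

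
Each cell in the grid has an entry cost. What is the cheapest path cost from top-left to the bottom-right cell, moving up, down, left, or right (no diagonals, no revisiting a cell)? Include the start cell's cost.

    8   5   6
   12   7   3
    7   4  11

Cheapest: [0,0] → [0,1] → [0,2] → [1,2] → [2,2]
  8 + 5 + 6 + 3 + 11 = 33

33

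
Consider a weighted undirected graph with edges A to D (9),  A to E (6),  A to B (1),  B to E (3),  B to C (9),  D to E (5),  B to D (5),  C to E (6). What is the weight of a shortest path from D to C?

11

A few of the D→C routes:
D -> B -> E -> C: 5 + 3 + 6 = 14
D -> B -> A -> E -> C: 5 + 1 + 6 + 6 = 18
D -> E -> B -> C: 5 + 3 + 9 = 17
D -> B -> C: 5 + 9 = 14
D -> E -> C: 5 + 6 = 11
The minimum is 11.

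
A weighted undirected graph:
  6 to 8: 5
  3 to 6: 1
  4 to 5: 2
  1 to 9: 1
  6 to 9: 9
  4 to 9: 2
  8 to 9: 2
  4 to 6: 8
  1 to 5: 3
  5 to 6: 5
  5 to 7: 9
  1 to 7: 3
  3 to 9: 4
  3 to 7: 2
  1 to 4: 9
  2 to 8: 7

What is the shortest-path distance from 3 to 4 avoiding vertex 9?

8

Checking several routes:
3-7-5-4: 2 + 9 + 2 = 13
3-7-1-5-4: 2 + 3 + 3 + 2 = 10
3-6-5-1-4: 1 + 5 + 3 + 9 = 18
3-6-5-4: 1 + 5 + 2 = 8
3-6-4: 1 + 8 = 9
3-7-1-4: 2 + 3 + 9 = 14
Best route has total 8.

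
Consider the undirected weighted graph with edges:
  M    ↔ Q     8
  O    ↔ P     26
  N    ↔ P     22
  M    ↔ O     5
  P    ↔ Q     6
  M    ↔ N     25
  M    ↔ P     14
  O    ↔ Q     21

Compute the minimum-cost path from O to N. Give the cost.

30

A few of the O→N routes:
O → Q → M → N: 21 + 8 + 25 = 54
O → Q → P → N: 21 + 6 + 22 = 49
O → M → Q → P → N: 5 + 8 + 6 + 22 = 41
O → M → P → N: 5 + 14 + 22 = 41
O → P → N: 26 + 22 = 48
O → M → N: 5 + 25 = 30
Best route has total 30.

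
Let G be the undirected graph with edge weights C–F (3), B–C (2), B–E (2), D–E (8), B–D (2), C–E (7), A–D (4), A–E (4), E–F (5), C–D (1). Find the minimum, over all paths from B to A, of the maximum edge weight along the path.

4

Checking several routes:
B-E-F-C-D-A: max(2, 5, 3, 1, 4) = 5
B-D-A: max(2, 4) = 4
B-C-D-A: max(2, 1, 4) = 4
B-D-C-F-E-A: max(2, 1, 3, 5, 4) = 5
B-E-A: max(2, 4) = 4
Smallest bottleneck: 4.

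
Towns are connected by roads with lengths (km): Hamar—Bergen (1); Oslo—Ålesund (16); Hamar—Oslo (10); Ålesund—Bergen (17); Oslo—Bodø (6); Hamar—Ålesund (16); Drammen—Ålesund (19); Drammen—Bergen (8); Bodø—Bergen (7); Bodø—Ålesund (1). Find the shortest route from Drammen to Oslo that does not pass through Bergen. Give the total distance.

Candidate routes:
Drammen-Ålesund-Oslo: 19 + 16 = 35
Drammen-Ålesund-Bodø-Oslo: 19 + 1 + 6 = 26
Drammen-Ålesund-Hamar-Oslo: 19 + 16 + 10 = 45
Shortest: 26 km.

26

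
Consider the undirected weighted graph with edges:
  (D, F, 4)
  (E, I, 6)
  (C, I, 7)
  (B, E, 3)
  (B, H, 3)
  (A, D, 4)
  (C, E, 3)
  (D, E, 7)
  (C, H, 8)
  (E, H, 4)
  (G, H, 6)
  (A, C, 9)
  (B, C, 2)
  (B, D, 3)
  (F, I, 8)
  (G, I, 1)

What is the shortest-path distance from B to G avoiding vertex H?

A few of the B→G routes:
B→C→E→I→G: 2 + 3 + 6 + 1 = 12
B→E→C→I→G: 3 + 3 + 7 + 1 = 14
B→C→I→G: 2 + 7 + 1 = 10
B→E→I→G: 3 + 6 + 1 = 10
Best route has total 10.

10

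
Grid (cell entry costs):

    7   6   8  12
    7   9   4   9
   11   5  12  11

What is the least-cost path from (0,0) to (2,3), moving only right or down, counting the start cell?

45

Path r0c0 -> r0c1 -> r0c2 -> r1c2 -> r1c3 -> r2c3: 7 + 6 + 8 + 4 + 9 + 11 = 45.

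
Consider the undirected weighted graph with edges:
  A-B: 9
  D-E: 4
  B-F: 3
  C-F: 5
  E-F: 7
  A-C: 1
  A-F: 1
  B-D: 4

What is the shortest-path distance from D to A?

8

A few of the D→A routes:
D → B → F → C → A: 4 + 3 + 5 + 1 = 13
D → E → F → A: 4 + 7 + 1 = 12
D → B → A: 4 + 9 = 13
D → B → F → A: 4 + 3 + 1 = 8
Best route has total 8.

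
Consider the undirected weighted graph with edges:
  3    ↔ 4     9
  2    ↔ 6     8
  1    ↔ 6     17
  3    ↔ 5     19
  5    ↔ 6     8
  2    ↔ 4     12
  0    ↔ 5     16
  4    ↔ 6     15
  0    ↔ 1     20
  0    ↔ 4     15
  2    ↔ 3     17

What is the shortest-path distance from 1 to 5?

25

Some routes from 1 to 5:
1 -> 6 -> 2 -> 3 -> 5: 17 + 8 + 17 + 19 = 61
1 -> 6 -> 4 -> 3 -> 5: 17 + 15 + 9 + 19 = 60
1 -> 0 -> 4 -> 6 -> 5: 20 + 15 + 15 + 8 = 58
1 -> 6 -> 4 -> 0 -> 5: 17 + 15 + 15 + 16 = 63
1 -> 6 -> 5: 17 + 8 = 25
1 -> 0 -> 5: 20 + 16 = 36
Best route has total 25.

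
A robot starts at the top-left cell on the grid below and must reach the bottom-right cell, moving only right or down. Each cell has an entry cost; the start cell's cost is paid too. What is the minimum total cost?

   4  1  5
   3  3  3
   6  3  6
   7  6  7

24

Take (0,0) -> (0,1) -> (1,1) -> (1,2) -> (2,2) -> (3,2) for a total of 4 + 1 + 3 + 3 + 6 + 7 = 24.
(Top row then right column would cost 26.)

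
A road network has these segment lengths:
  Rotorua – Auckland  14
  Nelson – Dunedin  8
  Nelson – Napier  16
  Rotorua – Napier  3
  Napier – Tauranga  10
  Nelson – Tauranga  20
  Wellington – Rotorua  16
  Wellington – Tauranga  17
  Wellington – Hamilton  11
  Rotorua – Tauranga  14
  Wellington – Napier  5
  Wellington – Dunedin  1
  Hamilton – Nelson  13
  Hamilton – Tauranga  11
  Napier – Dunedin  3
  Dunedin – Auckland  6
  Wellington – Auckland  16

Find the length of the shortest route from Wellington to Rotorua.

Comparing a few candidate routes:
Wellington-Napier-Rotorua: 5 + 3 = 8
Wellington-Dunedin-Auckland-Rotorua: 1 + 6 + 14 = 21
Wellington-Rotorua: 16
Wellington-Dunedin-Napier-Rotorua: 1 + 3 + 3 = 7
Shortest: 7.

7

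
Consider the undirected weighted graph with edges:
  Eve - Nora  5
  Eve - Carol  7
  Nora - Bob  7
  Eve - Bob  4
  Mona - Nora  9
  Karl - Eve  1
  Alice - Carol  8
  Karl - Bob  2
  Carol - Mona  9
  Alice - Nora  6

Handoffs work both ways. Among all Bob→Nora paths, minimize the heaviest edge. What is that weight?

5

Checking several routes:
Bob - Eve - Nora: max(4, 5) = 5
Bob - Nora: max(7) = 7
Bob - Karl - Eve - Nora: max(2, 1, 5) = 5
Smallest bottleneck: 5.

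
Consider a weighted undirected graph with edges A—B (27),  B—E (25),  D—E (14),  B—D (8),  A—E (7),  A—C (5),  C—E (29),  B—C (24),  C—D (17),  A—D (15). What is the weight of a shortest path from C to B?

Checking several routes:
C -> D -> B: 17 + 8 = 25
C -> A -> D -> B: 5 + 15 + 8 = 28
C -> B: 24
C -> A -> B: 5 + 27 = 32
Shortest: 24.

24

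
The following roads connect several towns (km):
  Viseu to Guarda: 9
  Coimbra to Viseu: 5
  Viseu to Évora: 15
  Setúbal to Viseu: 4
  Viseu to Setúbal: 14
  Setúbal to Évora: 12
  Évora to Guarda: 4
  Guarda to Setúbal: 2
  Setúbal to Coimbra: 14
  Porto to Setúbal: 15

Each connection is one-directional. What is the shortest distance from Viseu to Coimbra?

25

Routes from Viseu to Coimbra:
Viseu - Guarda - Setúbal - Coimbra: 9 + 2 + 14 = 25
Viseu - Setúbal - Coimbra: 14 + 14 = 28
Viseu - Évora - Guarda - Setúbal - Coimbra: 15 + 4 + 2 + 14 = 35
The minimum is 25 km.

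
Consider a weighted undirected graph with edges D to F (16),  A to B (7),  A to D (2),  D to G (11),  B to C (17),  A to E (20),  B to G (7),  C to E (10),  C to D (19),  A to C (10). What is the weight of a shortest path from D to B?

9

Some routes from D to B:
D→G→B: 11 + 7 = 18
D→A→B: 2 + 7 = 9
D→A→C→B: 2 + 10 + 17 = 29
Shortest: 9.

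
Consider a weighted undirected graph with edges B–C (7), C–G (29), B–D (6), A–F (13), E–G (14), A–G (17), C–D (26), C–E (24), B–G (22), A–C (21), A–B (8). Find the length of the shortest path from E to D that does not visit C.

42

Routes from E to D avoiding C:
E→G→B→D: 14 + 22 + 6 = 42
E→G→A→B→D: 14 + 17 + 8 + 6 = 45
Shortest: 42.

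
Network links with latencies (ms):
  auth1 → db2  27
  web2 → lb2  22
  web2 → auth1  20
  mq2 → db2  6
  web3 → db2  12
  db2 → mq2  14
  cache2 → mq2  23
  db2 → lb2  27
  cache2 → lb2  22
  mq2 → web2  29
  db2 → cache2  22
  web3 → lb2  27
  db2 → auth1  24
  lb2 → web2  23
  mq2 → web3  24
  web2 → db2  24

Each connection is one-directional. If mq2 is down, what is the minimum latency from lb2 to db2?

Candidate routes:
lb2-web2-db2: 23 + 24 = 47
lb2-web2-auth1-db2: 23 + 20 + 27 = 70
Shortest: 47 ms.

47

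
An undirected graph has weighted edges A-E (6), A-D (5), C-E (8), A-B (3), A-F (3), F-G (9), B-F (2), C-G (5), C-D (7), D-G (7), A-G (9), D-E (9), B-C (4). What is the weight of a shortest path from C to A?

Checking several routes:
C → B → F → A: 4 + 2 + 3 = 9
C → D → A: 7 + 5 = 12
C → E → A: 8 + 6 = 14
C → G → A: 5 + 9 = 14
C → G → F → A: 5 + 9 + 3 = 17
C → B → A: 4 + 3 = 7
Shortest: 7.

7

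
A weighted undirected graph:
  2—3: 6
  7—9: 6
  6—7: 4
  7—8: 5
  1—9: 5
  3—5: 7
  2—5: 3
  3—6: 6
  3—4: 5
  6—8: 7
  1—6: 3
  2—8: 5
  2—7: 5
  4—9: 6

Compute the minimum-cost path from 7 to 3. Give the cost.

10

Comparing a few candidate routes:
7 → 6 → 3: 4 + 6 = 10
7 → 2 → 3: 5 + 6 = 11
7 → 2 → 5 → 3: 5 + 3 + 7 = 15
7 → 8 → 2 → 3: 5 + 5 + 6 = 16
Shortest: 10.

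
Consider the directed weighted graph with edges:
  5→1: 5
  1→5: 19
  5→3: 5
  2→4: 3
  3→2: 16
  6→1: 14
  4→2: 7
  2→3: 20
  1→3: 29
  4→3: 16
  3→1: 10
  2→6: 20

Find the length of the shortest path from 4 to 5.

45

Paths from 4 to 5:
4→3→1→5: 16 + 10 + 19 = 45
4→2→3→1→5: 7 + 20 + 10 + 19 = 56
4→3→2→6→1→5: 16 + 16 + 20 + 14 + 19 = 85
4→2→6→1→5: 7 + 20 + 14 + 19 = 60
The minimum is 45.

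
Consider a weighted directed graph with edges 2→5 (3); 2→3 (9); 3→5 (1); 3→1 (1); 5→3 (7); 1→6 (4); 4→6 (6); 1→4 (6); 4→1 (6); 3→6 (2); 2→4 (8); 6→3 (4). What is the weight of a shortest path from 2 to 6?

Comparing a few candidate routes:
2 -> 3 -> 1 -> 6: 9 + 1 + 4 = 14
2 -> 5 -> 3 -> 6: 3 + 7 + 2 = 12
2 -> 4 -> 6: 8 + 6 = 14
2 -> 3 -> 6: 9 + 2 = 11
Shortest: 11.

11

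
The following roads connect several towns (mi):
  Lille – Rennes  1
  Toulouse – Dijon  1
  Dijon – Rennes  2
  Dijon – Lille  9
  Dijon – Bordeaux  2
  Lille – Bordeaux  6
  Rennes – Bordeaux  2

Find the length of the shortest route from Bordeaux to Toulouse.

Routes from Bordeaux to Toulouse:
Bordeaux -> Dijon -> Toulouse: 2 + 1 = 3
Bordeaux -> Lille -> Dijon -> Toulouse: 6 + 9 + 1 = 16
Bordeaux -> Lille -> Rennes -> Dijon -> Toulouse: 6 + 1 + 2 + 1 = 10
Bordeaux -> Rennes -> Dijon -> Toulouse: 2 + 2 + 1 = 5
Bordeaux -> Rennes -> Lille -> Dijon -> Toulouse: 2 + 1 + 9 + 1 = 13
Best route has total 3 mi.

3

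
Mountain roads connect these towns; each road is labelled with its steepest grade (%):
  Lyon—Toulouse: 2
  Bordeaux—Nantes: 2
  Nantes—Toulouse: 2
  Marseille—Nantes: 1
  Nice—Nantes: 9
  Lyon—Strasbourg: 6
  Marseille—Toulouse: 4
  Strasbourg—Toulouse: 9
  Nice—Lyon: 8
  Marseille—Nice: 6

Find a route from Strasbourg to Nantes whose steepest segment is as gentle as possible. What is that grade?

Some routes from Strasbourg to Nantes:
Strasbourg - Lyon - Nice - Marseille - Toulouse - Nantes: max(6, 8, 6, 4, 2) = 8
Strasbourg - Lyon - Nice - Marseille - Nantes: max(6, 8, 6, 1) = 8
Strasbourg - Lyon - Toulouse - Nantes: max(6, 2, 2) = 6
Strasbourg - Lyon - Toulouse - Marseille - Nantes: max(6, 2, 4, 1) = 6
Smallest bottleneck: 6%.

6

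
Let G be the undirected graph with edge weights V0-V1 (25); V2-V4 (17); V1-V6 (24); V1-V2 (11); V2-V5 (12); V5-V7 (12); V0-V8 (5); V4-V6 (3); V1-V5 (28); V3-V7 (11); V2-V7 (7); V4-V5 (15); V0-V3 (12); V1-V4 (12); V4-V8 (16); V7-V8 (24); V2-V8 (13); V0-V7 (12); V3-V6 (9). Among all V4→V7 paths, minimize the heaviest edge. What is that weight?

Checking several routes:
V4 - V6 - V3 - V0 - V8 - V2 - V5 - V7: max(3, 9, 12, 5, 13, 12, 12) = 13
V4 - V1 - V2 - V7: max(12, 11, 7) = 12
V4 - V6 - V3 - V0 - V7: max(3, 9, 12, 12) = 12
V4 - V6 - V3 - V7: max(3, 9, 11) = 11
V4 - V6 - V3 - V0 - V8 - V2 - V7: max(3, 9, 12, 5, 13, 7) = 13
V4 - V1 - V2 - V5 - V7: max(12, 11, 12, 12) = 12
Best route has worst link 11.

11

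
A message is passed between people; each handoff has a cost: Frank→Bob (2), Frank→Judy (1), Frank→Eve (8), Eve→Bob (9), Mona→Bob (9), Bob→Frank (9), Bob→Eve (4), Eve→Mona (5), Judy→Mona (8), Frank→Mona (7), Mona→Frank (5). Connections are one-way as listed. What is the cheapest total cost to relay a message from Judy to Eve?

Checking several routes:
Judy→Mona→Frank→Bob→Eve: 8 + 5 + 2 + 4 = 19
Judy→Mona→Frank→Eve: 8 + 5 + 8 = 21
Judy→Mona→Bob→Eve: 8 + 9 + 4 = 21
Best route has total 19.

19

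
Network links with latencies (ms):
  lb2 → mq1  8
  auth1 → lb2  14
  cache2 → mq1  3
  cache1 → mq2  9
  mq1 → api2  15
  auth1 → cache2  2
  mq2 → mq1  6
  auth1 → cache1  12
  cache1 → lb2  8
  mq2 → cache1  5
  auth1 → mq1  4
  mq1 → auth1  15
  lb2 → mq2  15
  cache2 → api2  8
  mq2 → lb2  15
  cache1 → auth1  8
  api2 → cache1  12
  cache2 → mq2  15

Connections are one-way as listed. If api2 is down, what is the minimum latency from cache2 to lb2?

Checking several routes:
cache2 -> mq2 -> cache1 -> auth1 -> lb2: 15 + 5 + 8 + 14 = 42
cache2 -> mq2 -> lb2: 15 + 15 = 30
cache2 -> mq1 -> auth1 -> cache1 -> lb2: 3 + 15 + 12 + 8 = 38
cache2 -> mq1 -> auth1 -> lb2: 3 + 15 + 14 = 32
cache2 -> mq2 -> cache1 -> lb2: 15 + 5 + 8 = 28
cache2 -> mq2 -> mq1 -> auth1 -> lb2: 15 + 6 + 15 + 14 = 50
Best route has total 28 ms.

28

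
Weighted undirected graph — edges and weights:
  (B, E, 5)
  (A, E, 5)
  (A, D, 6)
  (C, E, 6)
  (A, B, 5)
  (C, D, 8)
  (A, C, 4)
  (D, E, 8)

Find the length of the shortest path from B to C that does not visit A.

11

Candidate routes:
B-E-D-C: 5 + 8 + 8 = 21
B-E-C: 5 + 6 = 11
The minimum is 11.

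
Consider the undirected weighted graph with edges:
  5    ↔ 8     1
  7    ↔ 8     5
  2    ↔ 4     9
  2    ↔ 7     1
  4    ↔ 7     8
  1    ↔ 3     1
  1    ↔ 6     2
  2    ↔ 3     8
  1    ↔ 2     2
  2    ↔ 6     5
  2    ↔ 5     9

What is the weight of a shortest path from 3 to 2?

3

Routes from 3 to 2:
3 - 1 - 2: 1 + 2 = 3
3 - 1 - 6 - 2: 1 + 2 + 5 = 8
3 - 2: 8
Shortest: 3.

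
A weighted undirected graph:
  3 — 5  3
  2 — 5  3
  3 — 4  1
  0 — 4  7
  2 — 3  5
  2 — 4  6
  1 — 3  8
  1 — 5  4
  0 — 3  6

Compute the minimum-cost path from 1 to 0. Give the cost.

Comparing a few candidate routes:
1→3→0: 8 + 6 = 14
1→5→3→4→0: 4 + 3 + 1 + 7 = 15
1→5→3→0: 4 + 3 + 6 = 13
Shortest: 13.

13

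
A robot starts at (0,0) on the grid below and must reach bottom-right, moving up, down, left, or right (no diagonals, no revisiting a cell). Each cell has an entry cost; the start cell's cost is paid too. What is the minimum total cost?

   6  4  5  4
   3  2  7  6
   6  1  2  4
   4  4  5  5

Path r0c0 -> r1c0 -> r1c1 -> r2c1 -> r2c2 -> r2c3 -> r3c3: 6 + 3 + 2 + 1 + 2 + 4 + 5 = 23.

23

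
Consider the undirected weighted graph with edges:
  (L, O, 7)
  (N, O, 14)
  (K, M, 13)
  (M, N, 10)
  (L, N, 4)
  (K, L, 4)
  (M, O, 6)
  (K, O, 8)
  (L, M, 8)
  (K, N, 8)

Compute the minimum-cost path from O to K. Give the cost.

Comparing a few candidate routes:
O - K: 8
O - M - L - K: 6 + 8 + 4 = 18
O - L - K: 7 + 4 = 11
Best route has total 8.

8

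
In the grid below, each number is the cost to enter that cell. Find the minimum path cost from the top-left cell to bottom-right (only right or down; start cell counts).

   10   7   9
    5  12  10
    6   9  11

41

Cheapest: (0,0)→(1,0)→(2,0)→(2,1)→(2,2)
  10 + 5 + 6 + 9 + 11 = 41
(Top row then right column would cost 47.)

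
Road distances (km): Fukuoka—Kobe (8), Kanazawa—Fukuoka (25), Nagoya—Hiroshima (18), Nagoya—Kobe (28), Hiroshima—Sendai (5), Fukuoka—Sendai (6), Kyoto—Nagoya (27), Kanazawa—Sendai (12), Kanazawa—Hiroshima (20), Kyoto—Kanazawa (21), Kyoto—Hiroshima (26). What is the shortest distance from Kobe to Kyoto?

A few of the Kobe→Kyoto routes:
Kobe - Fukuoka - Sendai - Kanazawa - Kyoto: 8 + 6 + 12 + 21 = 47
Kobe - Fukuoka - Kanazawa - Kyoto: 8 + 25 + 21 = 54
Kobe - Fukuoka - Sendai - Hiroshima - Kyoto: 8 + 6 + 5 + 26 = 45
Kobe - Nagoya - Kyoto: 28 + 27 = 55
Shortest: 45 km.

45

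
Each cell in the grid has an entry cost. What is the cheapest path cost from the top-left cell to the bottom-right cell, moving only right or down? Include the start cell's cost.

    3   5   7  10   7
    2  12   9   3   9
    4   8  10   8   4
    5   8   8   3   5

38

One optimal route is (0,0) (1,0) (2,0) (3,0) (3,1) (3,2) (3,3) (3,4).
Its cost is 3 + 2 + 4 + 5 + 8 + 8 + 3 + 5 = 38.
For comparison, the top-then-right route costs 50.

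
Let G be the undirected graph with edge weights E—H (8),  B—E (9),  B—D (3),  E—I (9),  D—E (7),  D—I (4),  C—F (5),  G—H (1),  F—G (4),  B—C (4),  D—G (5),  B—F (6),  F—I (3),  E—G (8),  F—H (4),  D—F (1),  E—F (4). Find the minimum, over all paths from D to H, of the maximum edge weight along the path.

4

A few of the D→H routes:
D → I → F → H: max(4, 3, 4) = 4
D → F → G → H: max(1, 4, 1) = 4
D → F → H: max(1, 4) = 4
D → I → F → G → H: max(4, 3, 4, 1) = 4
Smallest bottleneck: 4.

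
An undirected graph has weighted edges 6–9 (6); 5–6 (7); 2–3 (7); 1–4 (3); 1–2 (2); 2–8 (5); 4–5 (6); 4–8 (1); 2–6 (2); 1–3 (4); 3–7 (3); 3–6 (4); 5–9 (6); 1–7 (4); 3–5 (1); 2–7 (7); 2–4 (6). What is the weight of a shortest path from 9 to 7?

10

A few of the 9→7 routes:
9 -> 6 -> 3 -> 7: 6 + 4 + 3 = 13
9 -> 6 -> 2 -> 1 -> 7: 6 + 2 + 2 + 4 = 14
9 -> 5 -> 3 -> 7: 6 + 1 + 3 = 10
Shortest: 10.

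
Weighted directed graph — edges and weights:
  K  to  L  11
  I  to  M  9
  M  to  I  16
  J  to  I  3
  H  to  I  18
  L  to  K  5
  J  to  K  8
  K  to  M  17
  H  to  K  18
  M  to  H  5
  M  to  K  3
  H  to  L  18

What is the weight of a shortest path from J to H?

Routes from J to H:
J -> I -> M -> H: 3 + 9 + 5 = 17
J -> K -> M -> H: 8 + 17 + 5 = 30
Best route has total 17.

17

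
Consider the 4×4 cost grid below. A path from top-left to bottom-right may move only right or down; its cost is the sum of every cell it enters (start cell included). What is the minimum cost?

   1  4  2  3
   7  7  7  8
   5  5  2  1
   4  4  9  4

Take [0,0] [0,1] [0,2] [1,2] [2,2] [2,3] [3,3] for a total of 1 + 4 + 2 + 7 + 2 + 1 + 4 = 21.

21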